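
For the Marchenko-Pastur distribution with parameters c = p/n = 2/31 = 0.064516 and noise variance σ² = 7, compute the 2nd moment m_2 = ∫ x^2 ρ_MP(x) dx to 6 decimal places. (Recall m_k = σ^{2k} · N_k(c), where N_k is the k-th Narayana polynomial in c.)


E[X²] = σ⁴ (1 + c) (second MP moment). With σ² = 7 (so σ⁴ = 49) and c = 2/31 = 0.064516: E[X²] = 49 · (1 + 0.064516) = 49 · 1.064516.

So E[X^2] = 52.161290.


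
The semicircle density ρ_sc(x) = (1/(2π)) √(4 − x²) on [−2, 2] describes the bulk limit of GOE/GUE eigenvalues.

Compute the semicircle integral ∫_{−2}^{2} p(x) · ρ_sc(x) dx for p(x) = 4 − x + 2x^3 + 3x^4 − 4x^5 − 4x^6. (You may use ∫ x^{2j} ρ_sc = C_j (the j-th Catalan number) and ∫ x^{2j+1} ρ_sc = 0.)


Write p(x) = Σ a_i x^i, split into monomials and integrate each against ρ_sc separately.
Using ∫ x^{2j} ρ_sc = C_j = (1/(j+1)) C(2j, j) (Catalan numbers) and ∫ x^{2j+1} ρ_sc = 0 (odd monomials vanish by symmetry):
  i = 0 (even): a_0 · C_{0} = 4 · 1 = 4
  i = 1 (odd): ∫ x^1 ρ_sc = 0 (vanishes)
  i = 3 (odd): ∫ x^3 ρ_sc = 0 (vanishes)
  i = 4 (even): a_4 · C_{2} = 3 · 2 = 6
  i = 5 (odd): ∫ x^5 ρ_sc = 0 (vanishes)
  i = 6 (even): a_6 · C_{3} = -4 · 5 = -20

Summing the contributions: ∫_{−2}^{2} p(x) ρ_sc(x) dx = 4 + 6 + (-20) = -10.


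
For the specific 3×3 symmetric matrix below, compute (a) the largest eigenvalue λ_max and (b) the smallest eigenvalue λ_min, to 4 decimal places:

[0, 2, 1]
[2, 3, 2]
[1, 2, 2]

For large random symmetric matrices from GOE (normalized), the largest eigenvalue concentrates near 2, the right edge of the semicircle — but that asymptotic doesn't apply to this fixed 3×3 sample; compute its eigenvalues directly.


Since M is real symmetric, all three eigenvalues are real; they are the roots of det(λI − M) = λ³ − (tr M) λ² + s λ − det M, where s is the sum of the principal 2×2 minors.
tr M = 0 + 3 + 2 = 5.
s = (0·3 − 2²) + (0·2 − 1²) + (3·2 − 2²) = -4 + (-1) + 2 = -3.
det M (expand along row 1) = 0·2 − 2·2 + 1·1 = -3.
Characteristic polynomial: λ³ − 5λ² − 3λ + 3 = 0.
Substitute λ = y + (tr M)/3 = y + 1.666667 to remove the quadratic term: y³ + p·y + q = 0 with p = s − (tr M)²/3 = -11.333333 and q = −2(tr M)³/27 + (tr M)·s/3 − det M = -11.259259.
Three real roots ⇒ use the trigonometric (Viète) form: r = 2√(−p/3) = 3.887301, φ = arccos(3q/(p·r)) = arccos(0.766700) = 0.697112 rad.
y_k = r·cos(φ/3 − 2πk/3) for k = 0, 1, 2 gives y = 3.782823, -1.116156, -2.666667.
λ_k = y_k + 1.666667 gives λ = 5.4495, 0.5505, -1.0000 (check: the sum is 5.0000 = tr M).

Hence λ_max = 5.4495 and λ_min = -1.0000.


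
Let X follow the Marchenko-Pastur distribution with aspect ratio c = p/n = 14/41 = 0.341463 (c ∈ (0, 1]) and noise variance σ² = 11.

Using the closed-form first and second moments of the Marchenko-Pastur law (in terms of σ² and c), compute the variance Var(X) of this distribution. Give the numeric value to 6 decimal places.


Recall the MP moments m_1 = E[X] = σ² and m_2 = E[X²] = σ⁴ (1 + c).
m_1 = E[X] = σ² = 11, so m_1² = 121.
m_2 = E[X²] = σ⁴ (1 + c) = 121 · (1 + 0.341463) = 121 · 1.341463 = 162.317073.
(Note m_2 − m_1² simplifies to c · σ⁴ = 0.341463 · 121.)

Var(X) = m_2 − m_1² = 162.317073 − 121 = 41.317073.


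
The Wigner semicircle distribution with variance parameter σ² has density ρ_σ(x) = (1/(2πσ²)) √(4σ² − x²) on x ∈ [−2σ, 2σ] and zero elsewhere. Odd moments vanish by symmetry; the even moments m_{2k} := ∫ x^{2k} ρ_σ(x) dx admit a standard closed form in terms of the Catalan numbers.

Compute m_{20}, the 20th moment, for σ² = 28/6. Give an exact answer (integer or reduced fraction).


By the scaled semicircle moment identity, m_{2k} = σ^{2k} · C_k with k = 10.
C_10 = (1/(k+1)) · C(2k, k) = (1/11) · C(20, 10) = (1/11) · 184756 = 16796.
σ^{2k} = (σ²)^k = (28/6)^10 = 289254654976/59049.

Therefore m_{20} = σ^{20} · C_10 = (289254654976/59049) · 16796 = 4858321184976896/59049.


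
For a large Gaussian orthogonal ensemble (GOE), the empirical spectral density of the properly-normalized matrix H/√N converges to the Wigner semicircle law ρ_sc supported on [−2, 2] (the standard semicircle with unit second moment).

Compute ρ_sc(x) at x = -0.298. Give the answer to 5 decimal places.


ρ_sc(x) = (1/(2π)) √(4 − x²). With x = -0.298:
  4 − x² = 4 − (-0.298)² = 4 − 0.088804 = 3.911196.
  √(4 − x²) = 1.977674.
  1/(2π) = 0.159155.
  ρ_sc(-0.298) = 0.159155 · 1.977674 = 0.314757.

Rounded to 5 decimal places: ρ_sc(-0.298) ≈ 0.31476.


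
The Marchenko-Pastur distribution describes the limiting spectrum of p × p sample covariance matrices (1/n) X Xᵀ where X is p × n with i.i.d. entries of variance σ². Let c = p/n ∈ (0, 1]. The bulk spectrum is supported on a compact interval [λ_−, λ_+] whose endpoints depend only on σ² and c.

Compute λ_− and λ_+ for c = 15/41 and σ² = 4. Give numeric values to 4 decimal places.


c = 15/41 = 0.365854; √c = 0.604858.
λ_− = σ² (1 − √c)² = 4 · (1 − 0.604858)² = 4 · (0.395142)² = 0.624548.
λ_+ = σ² (1 + √c)² = 4 · (1 + 0.604858)² = 4 · (1.604858)² = 10.302282.

Rounded to 4 decimal places: λ_− ≈ 0.6245, λ_+ ≈ 10.3023.


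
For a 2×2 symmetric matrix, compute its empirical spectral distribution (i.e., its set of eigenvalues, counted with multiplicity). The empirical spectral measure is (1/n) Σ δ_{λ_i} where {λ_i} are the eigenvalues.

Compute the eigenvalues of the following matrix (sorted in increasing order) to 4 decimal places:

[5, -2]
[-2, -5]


Since M is real symmetric, both eigenvalues are real; they are the roots of det(λI − M) = λ² − (tr M) λ + det M.
tr M = 5 + (-5) = 0.
det M = 5·(-5) − (-2)² = -25 − 4 = -29.
Characteristic polynomial: λ² − 29 = 0.
Discriminant Δ = (tr M)² − 4·det M = 0 − (-116) = 116; √Δ = 10.770330.
λ = (tr M ± √Δ)/2 = (0 ± 10.770330)/2, giving (tr M − √Δ)/2 = -5.3852 and (tr M + √Δ)/2 = 5.3852.

Eigenvalues sorted in increasing order: [-5.3852, 5.3852].


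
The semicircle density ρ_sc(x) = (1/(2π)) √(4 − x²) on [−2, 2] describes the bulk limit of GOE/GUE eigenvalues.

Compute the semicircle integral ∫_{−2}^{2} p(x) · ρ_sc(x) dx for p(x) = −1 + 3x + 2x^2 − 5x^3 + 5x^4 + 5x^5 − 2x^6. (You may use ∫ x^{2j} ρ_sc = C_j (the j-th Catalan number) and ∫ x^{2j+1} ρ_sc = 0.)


Write p(x) = Σ a_i x^i, split into monomials and integrate each against ρ_sc separately.
Using ∫ x^{2j} ρ_sc = C_j = (1/(j+1)) C(2j, j) (Catalan numbers) and ∫ x^{2j+1} ρ_sc = 0 (odd monomials vanish by symmetry):
  i = 0 (even): a_0 · C_{0} = -1 · 1 = -1
  i = 1 (odd): ∫ x^1 ρ_sc = 0 (vanishes)
  i = 2 (even): a_2 · C_{1} = 2 · 1 = 2
  i = 3 (odd): ∫ x^3 ρ_sc = 0 (vanishes)
  i = 4 (even): a_4 · C_{2} = 5 · 2 = 10
  i = 5 (odd): ∫ x^5 ρ_sc = 0 (vanishes)
  i = 6 (even): a_6 · C_{3} = -2 · 5 = -10

Summing the contributions: ∫_{−2}^{2} p(x) ρ_sc(x) dx = (-1) + 2 + 10 + (-10) = 1.


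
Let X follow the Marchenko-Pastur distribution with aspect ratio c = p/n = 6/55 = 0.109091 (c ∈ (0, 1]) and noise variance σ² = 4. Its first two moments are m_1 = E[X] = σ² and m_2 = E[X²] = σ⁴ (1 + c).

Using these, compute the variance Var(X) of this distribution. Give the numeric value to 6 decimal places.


m_1 = E[X] = σ² = 4, so m_1² = 16.
m_2 = E[X²] = σ⁴ (1 + c) = 16 · (1 + 0.109091) = 16 · 1.109091 = 17.745455.
(Note m_2 − m_1² simplifies to c · σ⁴ = 0.109091 · 16.)

Var(X) = m_2 − m_1² = 17.745455 − 16 = 1.745455.


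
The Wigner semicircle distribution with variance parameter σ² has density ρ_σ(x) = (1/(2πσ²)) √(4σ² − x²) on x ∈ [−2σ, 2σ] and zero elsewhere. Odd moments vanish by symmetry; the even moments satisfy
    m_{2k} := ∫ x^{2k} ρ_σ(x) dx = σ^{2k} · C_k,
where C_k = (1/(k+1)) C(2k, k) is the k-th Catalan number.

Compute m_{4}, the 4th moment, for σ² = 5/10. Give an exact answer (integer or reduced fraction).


By the scaled semicircle moment identity, m_{2k} = σ^{2k} · C_k with k = 2.
C_2 = (1/(k+1)) · C(2k, k) = (1/3) · C(4, 2) = (1/3) · 6 = 2.
σ^{2k} = (σ²)^k = (5/10)^2 = 1/4.

Therefore m_{4} = σ^{4} · C_2 = (1/4) · 2 = 1/2.


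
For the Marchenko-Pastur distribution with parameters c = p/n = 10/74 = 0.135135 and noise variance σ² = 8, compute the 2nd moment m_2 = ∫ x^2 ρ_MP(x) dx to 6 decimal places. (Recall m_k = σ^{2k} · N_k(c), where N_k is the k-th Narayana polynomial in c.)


E[X²] = σ⁴ (1 + c) (second MP moment). With σ² = 8 (so σ⁴ = 64) and c = 10/74 = 0.135135: E[X²] = 64 · (1 + 0.135135) = 64 · 1.135135.

So E[X^2] = 72.648649.


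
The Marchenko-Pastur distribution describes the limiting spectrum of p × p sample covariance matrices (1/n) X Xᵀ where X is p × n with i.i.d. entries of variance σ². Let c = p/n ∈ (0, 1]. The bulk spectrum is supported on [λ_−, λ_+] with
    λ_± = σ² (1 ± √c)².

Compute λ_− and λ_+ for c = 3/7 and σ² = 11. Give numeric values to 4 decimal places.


c = 3/7 = 0.428571; √c = 0.654654.
λ_− = σ² (1 − √c)² = 11 · (1 − 0.654654)² = 11 · (0.345346)² = 1.311905.
λ_+ = σ² (1 + √c)² = 11 · (1 + 0.654654)² = 11 · (1.654654)² = 30.116666.

Rounded to 4 decimal places: λ_− ≈ 1.3119, λ_+ ≈ 30.1167.


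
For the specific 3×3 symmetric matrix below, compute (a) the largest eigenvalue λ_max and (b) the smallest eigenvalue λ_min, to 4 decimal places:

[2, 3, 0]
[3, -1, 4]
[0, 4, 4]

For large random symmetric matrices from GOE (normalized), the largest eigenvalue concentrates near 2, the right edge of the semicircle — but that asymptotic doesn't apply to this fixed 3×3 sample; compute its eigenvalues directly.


Since M is real symmetric, all three eigenvalues are real; they are the roots of det(λI − M) = λ³ − (tr M) λ² + s λ − det M, where s is the sum of the principal 2×2 minors.
tr M = 2 + (-1) + 4 = 5.
s = (2·(-1) − 3²) + (2·4 − 0²) + ((-1)·4 − 4²) = -11 + 8 + (-20) = -23.
det M (expand along row 1) = 2·(-20) − 3·12 + 0·12 = -76.
Characteristic polynomial: λ³ − 5λ² − 23λ + 76 = 0.
Substitute λ = y + (tr M)/3 = y + 1.666667 to remove the quadratic term: y³ + p·y + q = 0 with p = s − (tr M)²/3 = -31.333333 and q = −2(tr M)³/27 + (tr M)·s/3 − det M = 28.407407.
Three real roots ⇒ use the trigonometric (Viète) form: r = 2√(−p/3) = 6.463573, φ = arccos(3q/(p·r)) = arccos(-0.420798) = 2.005121 rad.
y_k = r·cos(φ/3 − 2πk/3) for k = 0, 1, 2 gives y = 5.072810, 0.932498, -6.005307.
λ_k = y_k + 1.666667 gives λ = 6.7395, 2.5992, -4.3386 (check: the sum is 5.0000 = tr M).

Hence λ_max = 6.7395 and λ_min = -4.3386.


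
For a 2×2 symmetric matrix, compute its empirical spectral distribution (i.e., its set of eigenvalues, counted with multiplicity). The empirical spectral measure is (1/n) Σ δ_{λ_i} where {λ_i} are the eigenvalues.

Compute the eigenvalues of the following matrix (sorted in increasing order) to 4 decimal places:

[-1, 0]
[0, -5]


Since M is real symmetric, both eigenvalues are real; they are the roots of det(λI − M) = λ² − (tr M) λ + det M.
tr M = -1 + (-5) = -6.
det M = (-1)·(-5) − 0² = 5 − 0 = 5.
Characteristic polynomial: λ² + 6λ + 5 = 0.
Discriminant Δ = (tr M)² − 4·det M = 36 − 20 = 16; √Δ = 4.000000.
λ = (tr M ± √Δ)/2 = (-6 ± 4.000000)/2, giving (tr M − √Δ)/2 = -5.0000 and (tr M + √Δ)/2 = -1.0000.

Eigenvalues sorted in increasing order: [-5.0000, -1.0000].


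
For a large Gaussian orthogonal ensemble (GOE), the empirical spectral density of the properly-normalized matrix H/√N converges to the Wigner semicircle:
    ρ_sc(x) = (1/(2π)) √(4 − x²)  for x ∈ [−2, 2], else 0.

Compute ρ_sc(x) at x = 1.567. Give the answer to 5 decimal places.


ρ_sc(x) = (1/(2π)) √(4 − x²). With x = 1.567:
  4 − x² = 4 − (1.567)² = 4 − 2.455489 = 1.544511.
  √(4 − x²) = 1.242784.
  1/(2π) = 0.159155.
  ρ_sc(1.567) = 0.159155 · 1.242784 = 0.197795.

Rounded to 5 decimal places: ρ_sc(1.567) ≈ 0.19780.


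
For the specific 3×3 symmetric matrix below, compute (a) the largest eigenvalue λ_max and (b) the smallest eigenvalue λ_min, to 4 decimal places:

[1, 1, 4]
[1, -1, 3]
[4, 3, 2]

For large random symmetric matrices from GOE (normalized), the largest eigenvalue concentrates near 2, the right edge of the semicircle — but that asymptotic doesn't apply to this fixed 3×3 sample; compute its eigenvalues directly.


Since M is real symmetric, all three eigenvalues are real; they are the roots of det(λI − M) = λ³ − (tr M) λ² + s λ − det M, where s is the sum of the principal 2×2 minors.
tr M = 1 + (-1) + 2 = 2.
s = (1·(-1) − 1²) + (1·2 − 4²) + ((-1)·2 − 3²) = -2 + (-14) + (-11) = -27.
det M (expand along row 1) = 1·(-11) − 1·(-10) + 4·7 = 27.
Characteristic polynomial: λ³ − 2λ² − 27λ − 27 = 0.
Substitute λ = y + (tr M)/3 = y + 0.666667 to remove the quadratic term: y³ + p·y + q = 0 with p = s − (tr M)²/3 = -28.333333 and q = −2(tr M)³/27 + (tr M)·s/3 − det M = -45.592593.
Three real roots ⇒ use the trigonometric (Viète) form: r = 2√(−p/3) = 6.146363, φ = arccos(3q/(p·r)) = arccos(0.785416) = 0.667429 rad.
y_k = r·cos(φ/3 − 2πk/3) for k = 0, 1, 2 gives y = 5.994880, -1.822965, -4.171915.
λ_k = y_k + 0.666667 gives λ = 6.6615, -1.1563, -3.5052 (check: the sum is 2.0000 = tr M).

Hence λ_max = 6.6615 and λ_min = -3.5052.


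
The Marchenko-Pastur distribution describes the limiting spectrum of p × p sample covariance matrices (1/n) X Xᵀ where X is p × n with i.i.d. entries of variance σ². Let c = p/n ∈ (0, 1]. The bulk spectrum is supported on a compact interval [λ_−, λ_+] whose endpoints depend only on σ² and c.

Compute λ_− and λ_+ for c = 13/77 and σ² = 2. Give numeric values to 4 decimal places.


c = 13/77 = 0.168831; √c = 0.410891.
λ_− = σ² (1 − √c)² = 2 · (1 − 0.410891)² = 2 · (0.589109)² = 0.694100.
λ_+ = σ² (1 + √c)² = 2 · (1 + 0.410891)² = 2 · (1.410891)² = 3.981225.

Rounded to 4 decimal places: λ_− ≈ 0.6941, λ_+ ≈ 3.9812.


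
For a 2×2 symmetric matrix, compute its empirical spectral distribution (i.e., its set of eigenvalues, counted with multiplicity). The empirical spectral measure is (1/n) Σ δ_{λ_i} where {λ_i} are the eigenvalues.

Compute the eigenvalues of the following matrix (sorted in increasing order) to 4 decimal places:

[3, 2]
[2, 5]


Since M is real symmetric, both eigenvalues are real; they are the roots of det(λI − M) = λ² − (tr M) λ + det M.
tr M = 3 + 5 = 8.
det M = 3·5 − 2² = 15 − 4 = 11.
Characteristic polynomial: λ² − 8λ + 11 = 0.
Discriminant Δ = (tr M)² − 4·det M = 64 − 44 = 20; √Δ = 4.472136.
λ = (tr M ± √Δ)/2 = (8 ± 4.472136)/2, giving (tr M − √Δ)/2 = 1.7639 and (tr M + √Δ)/2 = 6.2361.

Eigenvalues sorted in increasing order: [1.7639, 6.2361].


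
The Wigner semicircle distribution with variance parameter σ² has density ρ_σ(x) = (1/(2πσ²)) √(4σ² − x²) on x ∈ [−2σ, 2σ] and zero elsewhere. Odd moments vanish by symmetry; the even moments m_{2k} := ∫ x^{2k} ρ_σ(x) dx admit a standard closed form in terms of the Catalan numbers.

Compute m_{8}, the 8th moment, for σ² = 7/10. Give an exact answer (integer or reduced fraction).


By the scaled semicircle moment identity, m_{2k} = σ^{2k} · C_k with k = 4.
C_4 = (1/(k+1)) · C(2k, k) = (1/5) · C(8, 4) = (1/5) · 70 = 14.
σ^{2k} = (σ²)^k = (7/10)^4 = 2401/10000.

Therefore m_{8} = σ^{8} · C_4 = (2401/10000) · 14 = 16807/5000.


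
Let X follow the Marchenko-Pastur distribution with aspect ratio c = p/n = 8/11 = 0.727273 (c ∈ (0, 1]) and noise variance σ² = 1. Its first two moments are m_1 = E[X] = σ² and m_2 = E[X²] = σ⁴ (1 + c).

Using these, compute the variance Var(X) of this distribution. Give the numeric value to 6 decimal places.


m_1 = E[X] = σ² = 1, so m_1² = 1.
m_2 = E[X²] = σ⁴ (1 + c) = 1 · (1 + 0.727273) = 1 · 1.727273 = 1.727273.
(Note m_2 − m_1² simplifies to c · σ⁴ = 0.727273 · 1.)

Var(X) = m_2 − m_1² = 1.727273 − 1 = 0.727273.


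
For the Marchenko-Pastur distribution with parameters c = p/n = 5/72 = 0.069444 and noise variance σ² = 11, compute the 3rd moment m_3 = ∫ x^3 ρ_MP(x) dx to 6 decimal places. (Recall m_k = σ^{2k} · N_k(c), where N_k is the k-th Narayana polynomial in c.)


E[X³] = σ⁶ (1 + 3c + c²) (third MP moment). With σ² = 11 (so σ⁶ = 1331) and c = 5/72 = 0.069444: E[X³] = 1331 · (1 + 3·0.069444 + (0.069444)²) = 1331 · 1.213156.

So E[X^3] = 1614.710455.


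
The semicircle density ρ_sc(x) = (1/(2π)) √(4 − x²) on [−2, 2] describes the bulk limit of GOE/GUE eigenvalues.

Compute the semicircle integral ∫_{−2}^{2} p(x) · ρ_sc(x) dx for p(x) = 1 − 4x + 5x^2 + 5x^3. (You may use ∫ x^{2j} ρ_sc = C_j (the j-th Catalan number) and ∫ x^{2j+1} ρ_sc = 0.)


Write p(x) = Σ a_i x^i, split into monomials and integrate each against ρ_sc separately.
Using ∫ x^{2j} ρ_sc = C_j = (1/(j+1)) C(2j, j) (Catalan numbers) and ∫ x^{2j+1} ρ_sc = 0 (odd monomials vanish by symmetry):
  i = 0 (even): a_0 · C_{0} = 1 · 1 = 1
  i = 1 (odd): ∫ x^1 ρ_sc = 0 (vanishes)
  i = 2 (even): a_2 · C_{1} = 5 · 1 = 5
  i = 3 (odd): ∫ x^3 ρ_sc = 0 (vanishes)

Summing the contributions: ∫_{−2}^{2} p(x) ρ_sc(x) dx = 1 + 5 = 6.


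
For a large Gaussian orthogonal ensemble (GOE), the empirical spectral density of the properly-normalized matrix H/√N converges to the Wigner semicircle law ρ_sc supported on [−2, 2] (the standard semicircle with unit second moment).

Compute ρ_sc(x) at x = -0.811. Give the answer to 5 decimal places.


ρ_sc(x) = (1/(2π)) √(4 − x²). With x = -0.811:
  4 − x² = 4 − (-0.811)² = 4 − 0.657721 = 3.342279.
  √(4 − x²) = 1.828190.
  1/(2π) = 0.159155.
  ρ_sc(-0.811) = 0.159155 · 1.828190 = 0.290965.

Rounded to 5 decimal places: ρ_sc(-0.811) ≈ 0.29097.


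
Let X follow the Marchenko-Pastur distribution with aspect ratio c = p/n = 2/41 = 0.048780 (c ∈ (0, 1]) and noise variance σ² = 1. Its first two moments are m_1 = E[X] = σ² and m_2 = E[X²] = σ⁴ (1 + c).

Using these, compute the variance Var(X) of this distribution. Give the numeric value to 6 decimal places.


m_1 = E[X] = σ² = 1, so m_1² = 1.
m_2 = E[X²] = σ⁴ (1 + c) = 1 · (1 + 0.048780) = 1 · 1.048780 = 1.048780.
(Note m_2 − m_1² simplifies to c · σ⁴ = 0.048780 · 1.)

Var(X) = m_2 − m_1² = 1.048780 − 1 = 0.048780.


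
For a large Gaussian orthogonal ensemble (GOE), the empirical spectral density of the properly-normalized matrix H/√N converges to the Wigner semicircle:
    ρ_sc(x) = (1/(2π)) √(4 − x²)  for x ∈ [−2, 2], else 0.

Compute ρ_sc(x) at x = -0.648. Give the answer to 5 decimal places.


ρ_sc(x) = (1/(2π)) √(4 − x²). With x = -0.648:
  4 − x² = 4 − (-0.648)² = 4 − 0.419904 = 3.580096.
  √(4 − x²) = 1.892114.
  1/(2π) = 0.159155.
  ρ_sc(-0.648) = 0.159155 · 1.892114 = 0.301139.

Rounded to 5 decimal places: ρ_sc(-0.648) ≈ 0.30114.


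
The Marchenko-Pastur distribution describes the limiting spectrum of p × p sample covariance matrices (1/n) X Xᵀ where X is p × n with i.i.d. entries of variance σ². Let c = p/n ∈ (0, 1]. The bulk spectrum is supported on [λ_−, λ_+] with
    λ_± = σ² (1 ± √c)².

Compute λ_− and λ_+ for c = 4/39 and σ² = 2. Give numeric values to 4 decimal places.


c = 4/39 = 0.102564; √c = 0.320256.
λ_− = σ² (1 − √c)² = 2 · (1 − 0.320256)² = 2 · (0.679744)² = 0.924103.
λ_+ = σ² (1 + √c)² = 2 · (1 + 0.320256)² = 2 · (1.320256)² = 3.486153.

Rounded to 4 decimal places: λ_− ≈ 0.9241, λ_+ ≈ 3.4862.


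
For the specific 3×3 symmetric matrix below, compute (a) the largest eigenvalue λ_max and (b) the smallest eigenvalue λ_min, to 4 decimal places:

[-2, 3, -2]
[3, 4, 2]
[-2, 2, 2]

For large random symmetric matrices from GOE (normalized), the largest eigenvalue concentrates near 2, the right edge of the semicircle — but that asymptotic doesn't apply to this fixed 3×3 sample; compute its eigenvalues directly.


Since M is real symmetric, all three eigenvalues are real; they are the roots of det(λI − M) = λ³ − (tr M) λ² + s λ − det M, where s is the sum of the principal 2×2 minors.
tr M = -2 + 4 + 2 = 4.
s = ((-2)·4 − 3²) + ((-2)·2 − (-2)²) + (4·2 − 2²) = -17 + (-8) + 4 = -21.
det M (expand along row 1) = (-2)·4 − 3·10 + (-2)·14 = -66.
Characteristic polynomial: λ³ − 4λ² − 21λ + 66 = 0.
Substitute λ = y + (tr M)/3 = y + 1.333333 to remove the quadratic term: y³ + p·y + q = 0 with p = s − (tr M)²/3 = -26.333333 and q = −2(tr M)³/27 + (tr M)·s/3 − det M = 33.259259.
Three real roots ⇒ use the trigonometric (Viète) form: r = 2√(−p/3) = 5.925463, φ = arccos(3q/(p·r)) = arccos(-0.639449) = 2.264577 rad.
y_k = r·cos(φ/3 − 2πk/3) for k = 0, 1, 2 gives y = 4.315918, 1.358143, -5.674061.
λ_k = y_k + 1.333333 gives λ = 5.6493, 2.6915, -4.3407 (check: the sum is 4.0000 = tr M).

Hence λ_max = 5.6493 and λ_min = -4.3407.


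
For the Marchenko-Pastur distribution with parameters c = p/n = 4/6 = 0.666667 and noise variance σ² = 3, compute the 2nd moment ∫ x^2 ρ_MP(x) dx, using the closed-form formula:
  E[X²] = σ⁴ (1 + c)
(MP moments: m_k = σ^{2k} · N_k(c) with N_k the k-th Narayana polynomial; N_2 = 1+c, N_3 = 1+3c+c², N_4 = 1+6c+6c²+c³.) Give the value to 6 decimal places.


E[X²] = σ⁴ (1 + c) (second MP moment). With σ² = 3 (so σ⁴ = 9) and c = 4/6 = 0.666667: E[X²] = 9 · (1 + 0.666667) = 9 · 1.666667.

So E[X^2] = 15.000000.


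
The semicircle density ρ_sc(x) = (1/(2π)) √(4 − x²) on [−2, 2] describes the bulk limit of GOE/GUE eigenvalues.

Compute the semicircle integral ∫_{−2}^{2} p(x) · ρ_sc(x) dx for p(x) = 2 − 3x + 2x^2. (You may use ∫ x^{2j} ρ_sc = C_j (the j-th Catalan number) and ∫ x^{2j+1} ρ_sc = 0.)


Write p(x) = Σ a_i x^i, split into monomials and integrate each against ρ_sc separately.
Using ∫ x^{2j} ρ_sc = C_j = (1/(j+1)) C(2j, j) (Catalan numbers) and ∫ x^{2j+1} ρ_sc = 0 (odd monomials vanish by symmetry):
  i = 0 (even): a_0 · C_{0} = 2 · 1 = 2
  i = 1 (odd): ∫ x^1 ρ_sc = 0 (vanishes)
  i = 2 (even): a_2 · C_{1} = 2 · 1 = 2

Summing the contributions: ∫_{−2}^{2} p(x) ρ_sc(x) dx = 2 + 2 = 4.


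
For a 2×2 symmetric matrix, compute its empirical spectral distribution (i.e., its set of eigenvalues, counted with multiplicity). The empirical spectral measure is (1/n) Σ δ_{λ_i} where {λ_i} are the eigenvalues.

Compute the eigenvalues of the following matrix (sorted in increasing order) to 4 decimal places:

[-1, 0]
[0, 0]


Since M is real symmetric, both eigenvalues are real; they are the roots of det(λI − M) = λ² − (tr M) λ + det M.
tr M = -1 + 0 = -1.
det M = (-1)·0 − 0² = 0 − 0 = 0.
Characteristic polynomial: λ² + λ = 0.
Discriminant Δ = (tr M)² − 4·det M = 1 − 0 = 1; √Δ = 1.000000.
λ = (tr M ± √Δ)/2 = (-1 ± 1.000000)/2, giving (tr M − √Δ)/2 = -1.0000 and (tr M + √Δ)/2 = 0.0000.

Eigenvalues sorted in increasing order: [-1.0000, 0.0000].


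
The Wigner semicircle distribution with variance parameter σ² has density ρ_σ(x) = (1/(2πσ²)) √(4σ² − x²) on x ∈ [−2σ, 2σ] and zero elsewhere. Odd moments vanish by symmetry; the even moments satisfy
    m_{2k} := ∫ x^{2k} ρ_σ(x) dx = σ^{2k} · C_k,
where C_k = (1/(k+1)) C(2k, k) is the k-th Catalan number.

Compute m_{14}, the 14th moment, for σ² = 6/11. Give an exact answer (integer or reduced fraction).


By the scaled semicircle moment identity, m_{2k} = σ^{2k} · C_k with k = 7.
C_7 = (1/(k+1)) · C(2k, k) = (1/8) · C(14, 7) = (1/8) · 3432 = 429.
σ^{2k} = (σ²)^k = (6/11)^7 = 279936/19487171.

Therefore m_{14} = σ^{14} · C_7 = (279936/19487171) · 429 = 10917504/1771561.


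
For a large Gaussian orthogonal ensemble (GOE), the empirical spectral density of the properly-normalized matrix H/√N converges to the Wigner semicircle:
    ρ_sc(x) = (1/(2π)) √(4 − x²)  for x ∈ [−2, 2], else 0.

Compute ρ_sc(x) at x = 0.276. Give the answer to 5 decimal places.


ρ_sc(x) = (1/(2π)) √(4 − x²). With x = 0.276:
  4 − x² = 4 − (0.276)² = 4 − 0.076176 = 3.923824.
  √(4 − x²) = 1.980864.
  1/(2π) = 0.159155.
  ρ_sc(0.276) = 0.159155 · 1.980864 = 0.315264.

Rounded to 5 decimal places: ρ_sc(0.276) ≈ 0.31526.


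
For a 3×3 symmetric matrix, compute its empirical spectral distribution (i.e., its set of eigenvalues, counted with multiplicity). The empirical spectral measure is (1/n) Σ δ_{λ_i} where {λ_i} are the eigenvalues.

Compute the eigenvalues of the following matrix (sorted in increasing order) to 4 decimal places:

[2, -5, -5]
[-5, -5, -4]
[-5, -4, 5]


Since M is real symmetric, all three eigenvalues are real; they are the roots of det(λI − M) = λ³ − (tr M) λ² + s λ − det M, where s is the sum of the principal 2×2 minors.
tr M = 2 + (-5) + 5 = 2.
s = (2·(-5) − (-5)²) + (2·5 − (-5)²) + ((-5)·5 − (-4)²) = -35 + (-15) + (-41) = -91.
det M (expand along row 1) = 2·(-41) − (-5)·(-45) + (-5)·(-5) = -282.
Characteristic polynomial: λ³ − 2λ² − 91λ + 282 = 0.
Substitute λ = y + (tr M)/3 = y + 0.666667 to remove the quadratic term: y³ + p·y + q = 0 with p = s − (tr M)²/3 = -92.333333 and q = −2(tr M)³/27 + (tr M)·s/3 − det M = 220.740741.
Three real roots ⇒ use the trigonometric (Viète) form: r = 2√(−p/3) = 11.095545, φ = arccos(3q/(p·r)) = arccos(-0.646393) = 2.273644 rad.
y_k = r·cos(φ/3 − 2πk/3) for k = 0, 1, 2 gives y = 8.058628, 2.575777, -10.634405.
λ_k = y_k + 0.666667 gives λ = 8.7253, 3.2424, -9.9677 (check: the sum is 2.0000 = tr M).

Eigenvalues sorted in increasing order: [-9.9677, 3.2424, 8.7253].


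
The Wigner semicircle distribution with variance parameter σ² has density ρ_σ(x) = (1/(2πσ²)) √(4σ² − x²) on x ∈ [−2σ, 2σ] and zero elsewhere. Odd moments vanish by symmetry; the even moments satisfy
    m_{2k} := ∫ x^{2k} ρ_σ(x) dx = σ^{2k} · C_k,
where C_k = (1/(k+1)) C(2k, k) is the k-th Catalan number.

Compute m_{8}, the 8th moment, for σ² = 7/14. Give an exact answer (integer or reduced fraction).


By the scaled semicircle moment identity, m_{2k} = σ^{2k} · C_k with k = 4.
C_4 = (1/(k+1)) · C(2k, k) = (1/5) · C(8, 4) = (1/5) · 70 = 14.
σ^{2k} = (σ²)^k = (7/14)^4 = 1/16.

Therefore m_{8} = σ^{8} · C_4 = (1/16) · 14 = 7/8.


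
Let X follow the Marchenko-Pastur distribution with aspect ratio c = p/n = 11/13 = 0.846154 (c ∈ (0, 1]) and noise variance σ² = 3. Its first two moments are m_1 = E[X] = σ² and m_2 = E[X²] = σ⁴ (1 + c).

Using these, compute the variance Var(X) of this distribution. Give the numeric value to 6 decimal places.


m_1 = E[X] = σ² = 3, so m_1² = 9.
m_2 = E[X²] = σ⁴ (1 + c) = 9 · (1 + 0.846154) = 9 · 1.846154 = 16.615385.
(Note m_2 − m_1² simplifies to c · σ⁴ = 0.846154 · 9.)

Var(X) = m_2 − m_1² = 16.615385 − 9 = 7.615385.


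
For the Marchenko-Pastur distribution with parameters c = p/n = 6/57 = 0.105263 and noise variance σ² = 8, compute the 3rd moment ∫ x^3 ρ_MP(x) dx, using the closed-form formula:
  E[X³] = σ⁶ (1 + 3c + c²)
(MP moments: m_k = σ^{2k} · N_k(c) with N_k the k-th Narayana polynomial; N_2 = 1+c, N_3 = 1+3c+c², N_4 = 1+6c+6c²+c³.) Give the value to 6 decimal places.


E[X³] = σ⁶ (1 + 3c + c²) (third MP moment). With σ² = 8 (so σ⁶ = 512) and c = 6/57 = 0.105263: E[X³] = 512 · (1 + 3·0.105263 + (0.105263)²) = 512 · 1.326870.

So E[X^3] = 679.357341.


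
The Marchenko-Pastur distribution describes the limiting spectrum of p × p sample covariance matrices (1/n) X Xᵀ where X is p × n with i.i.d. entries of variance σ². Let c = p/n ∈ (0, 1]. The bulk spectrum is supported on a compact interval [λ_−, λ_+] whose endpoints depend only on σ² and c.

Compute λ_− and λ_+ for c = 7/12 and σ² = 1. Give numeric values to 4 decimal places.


c = 7/12 = 0.583333; √c = 0.763763.
λ_− = σ² (1 − √c)² = 1 · (1 − 0.763763)² = 1 · (0.236237)² = 0.055808.
λ_+ = σ² (1 + √c)² = 1 · (1 + 0.763763)² = 1 · (1.763763)² = 3.110859.

Rounded to 4 decimal places: λ_− ≈ 0.0558, λ_+ ≈ 3.1109.


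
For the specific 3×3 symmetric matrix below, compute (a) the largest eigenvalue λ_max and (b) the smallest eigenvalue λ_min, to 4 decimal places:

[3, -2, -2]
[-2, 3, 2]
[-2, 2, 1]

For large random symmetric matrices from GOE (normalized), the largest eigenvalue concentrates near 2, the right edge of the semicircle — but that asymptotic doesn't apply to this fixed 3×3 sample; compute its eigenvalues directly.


Since M is real symmetric, all three eigenvalues are real; they are the roots of det(λI − M) = λ³ − (tr M) λ² + s λ − det M, where s is the sum of the principal 2×2 minors.
tr M = 3 + 3 + 1 = 7.
s = (3·3 − (-2)²) + (3·1 − (-2)²) + (3·1 − 2²) = 5 + (-1) + (-1) = 3.
det M (expand along row 1) = 3·(-1) − (-2)·2 + (-2)·2 = -3.
Characteristic polynomial: λ³ − 7λ² + 3λ + 3 = 0.
Substitute λ = y + (tr M)/3 = y + 2.333333 to remove the quadratic term: y³ + p·y + q = 0 with p = s − (tr M)²/3 = -13.333333 and q = −2(tr M)³/27 + (tr M)·s/3 − det M = -15.407407.
Three real roots ⇒ use the trigonometric (Viète) form: r = 2√(−p/3) = 4.216370, φ = arccos(3q/(p·r)) = arccos(0.822192) = 0.605545 rad.
y_k = r·cos(φ/3 − 2πk/3) for k = 0, 1, 2 gives y = 4.130768, -1.333333, -2.797435.
λ_k = y_k + 2.333333 gives λ = 6.4641, 1.0000, -0.4641 (check: the sum is 7.0000 = tr M).

Hence λ_max = 6.4641 and λ_min = -0.4641.


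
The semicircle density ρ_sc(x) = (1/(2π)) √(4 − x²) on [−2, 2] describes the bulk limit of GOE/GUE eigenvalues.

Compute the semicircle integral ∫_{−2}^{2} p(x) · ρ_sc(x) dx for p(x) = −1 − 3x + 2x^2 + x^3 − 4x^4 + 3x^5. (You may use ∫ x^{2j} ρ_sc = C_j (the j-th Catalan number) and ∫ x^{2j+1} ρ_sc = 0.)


Write p(x) = Σ a_i x^i, split into monomials and integrate each against ρ_sc separately.
Using ∫ x^{2j} ρ_sc = C_j = (1/(j+1)) C(2j, j) (Catalan numbers) and ∫ x^{2j+1} ρ_sc = 0 (odd monomials vanish by symmetry):
  i = 0 (even): a_0 · C_{0} = -1 · 1 = -1
  i = 1 (odd): ∫ x^1 ρ_sc = 0 (vanishes)
  i = 2 (even): a_2 · C_{1} = 2 · 1 = 2
  i = 3 (odd): ∫ x^3 ρ_sc = 0 (vanishes)
  i = 4 (even): a_4 · C_{2} = -4 · 2 = -8
  i = 5 (odd): ∫ x^5 ρ_sc = 0 (vanishes)

Summing the contributions: ∫_{−2}^{2} p(x) ρ_sc(x) dx = (-1) + 2 + (-8) = -7.


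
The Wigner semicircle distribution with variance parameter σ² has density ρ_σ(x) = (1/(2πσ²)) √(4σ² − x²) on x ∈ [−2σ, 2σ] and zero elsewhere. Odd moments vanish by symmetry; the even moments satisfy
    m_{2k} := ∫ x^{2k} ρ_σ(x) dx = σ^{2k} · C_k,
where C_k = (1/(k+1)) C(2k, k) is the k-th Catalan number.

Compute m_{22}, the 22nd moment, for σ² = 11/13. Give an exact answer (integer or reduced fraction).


By the scaled semicircle moment identity, m_{2k} = σ^{2k} · C_k with k = 11.
C_11 = (1/(k+1)) · C(2k, k) = (1/12) · C(22, 11) = (1/12) · 705432 = 58786.
σ^{2k} = (σ²)^k = (11/13)^11 = 285311670611/1792160394037.

Therefore m_{22} = σ^{22} · C_11 = (285311670611/1792160394037) · 58786 = 1290179374502942/137858491849.


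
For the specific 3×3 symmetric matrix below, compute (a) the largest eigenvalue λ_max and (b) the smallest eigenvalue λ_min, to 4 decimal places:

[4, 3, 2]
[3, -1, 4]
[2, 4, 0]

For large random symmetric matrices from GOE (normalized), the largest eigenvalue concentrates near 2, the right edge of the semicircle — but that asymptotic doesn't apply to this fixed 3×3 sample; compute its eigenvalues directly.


Since M is real symmetric, all three eigenvalues are real; they are the roots of det(λI − M) = λ³ − (tr M) λ² + s λ − det M, where s is the sum of the principal 2×2 minors.
tr M = 4 + (-1) + 0 = 3.
s = (4·(-1) − 3²) + (4·0 − 2²) + ((-1)·0 − 4²) = -13 + (-4) + (-16) = -33.
det M (expand along row 1) = 4·(-16) − 3·(-8) + 2·14 = -12.
Characteristic polynomial: λ³ − 3λ² − 33λ + 12 = 0.
Substitute λ = y + (tr M)/3 = y + 1.000000 to remove the quadratic term: y³ + p·y + q = 0 with p = s − (tr M)²/3 = -36.000000 and q = −2(tr M)³/27 + (tr M)·s/3 − det M = -23.000000.
Three real roots ⇒ use the trigonometric (Viète) form: r = 2√(−p/3) = 6.928203, φ = arccos(3q/(p·r)) = arccos(0.276647) = 1.290493 rad.
y_k = r·cos(φ/3 − 2πk/3) for k = 0, 1, 2 gives y = 6.297025, -0.646391, -5.650634.
λ_k = y_k + 1.000000 gives λ = 7.2970, 0.3536, -4.6506 (check: the sum is 3.0000 = tr M).

Hence λ_max = 7.2970 and λ_min = -4.6506.


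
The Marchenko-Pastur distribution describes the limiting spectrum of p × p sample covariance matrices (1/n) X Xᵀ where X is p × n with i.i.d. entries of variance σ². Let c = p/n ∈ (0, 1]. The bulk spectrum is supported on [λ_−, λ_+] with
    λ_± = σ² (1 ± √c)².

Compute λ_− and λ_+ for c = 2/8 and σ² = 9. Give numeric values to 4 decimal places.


c = 2/8 = 0.250000; √c = 0.500000.
λ_− = σ² (1 − √c)² = 9 · (1 − 0.500000)² = 9 · (0.500000)² = 2.250000.
λ_+ = σ² (1 + √c)² = 9 · (1 + 0.500000)² = 9 · (1.500000)² = 20.250000.

Rounded to 4 decimal places: λ_− ≈ 2.2500, λ_+ ≈ 20.2500.


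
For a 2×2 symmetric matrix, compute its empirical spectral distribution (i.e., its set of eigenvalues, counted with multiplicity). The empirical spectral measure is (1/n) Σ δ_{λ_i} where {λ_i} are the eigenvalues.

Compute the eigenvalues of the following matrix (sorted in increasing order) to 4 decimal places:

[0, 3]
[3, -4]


Since M is real symmetric, both eigenvalues are real; they are the roots of det(λI − M) = λ² − (tr M) λ + det M.
tr M = 0 + (-4) = -4.
det M = 0·(-4) − 3² = 0 − 9 = -9.
Characteristic polynomial: λ² + 4λ − 9 = 0.
Discriminant Δ = (tr M)² − 4·det M = 16 − (-36) = 52; √Δ = 7.211103.
λ = (tr M ± √Δ)/2 = (-4 ± 7.211103)/2, giving (tr M − √Δ)/2 = -5.6056 and (tr M + √Δ)/2 = 1.6056.

Eigenvalues sorted in increasing order: [-5.6056, 1.6056].


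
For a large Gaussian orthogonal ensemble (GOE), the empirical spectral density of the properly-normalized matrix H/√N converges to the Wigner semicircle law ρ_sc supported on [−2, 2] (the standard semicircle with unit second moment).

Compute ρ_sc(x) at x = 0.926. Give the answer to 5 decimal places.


ρ_sc(x) = (1/(2π)) √(4 − x²). With x = 0.926:
  4 − x² = 4 − (0.926)² = 4 − 0.857476 = 3.142524.
  √(4 − x²) = 1.772717.
  1/(2π) = 0.159155.
  ρ_sc(0.926) = 0.159155 · 1.772717 = 0.282137.

Rounded to 5 decimal places: ρ_sc(0.926) ≈ 0.28214.


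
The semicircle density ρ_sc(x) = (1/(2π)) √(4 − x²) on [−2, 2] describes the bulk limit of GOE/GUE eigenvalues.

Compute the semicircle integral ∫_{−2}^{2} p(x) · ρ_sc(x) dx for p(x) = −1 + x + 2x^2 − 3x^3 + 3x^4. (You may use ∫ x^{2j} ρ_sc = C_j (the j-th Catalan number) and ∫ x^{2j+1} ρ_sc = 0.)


Write p(x) = Σ a_i x^i, split into monomials and integrate each against ρ_sc separately.
Using ∫ x^{2j} ρ_sc = C_j = (1/(j+1)) C(2j, j) (Catalan numbers) and ∫ x^{2j+1} ρ_sc = 0 (odd monomials vanish by symmetry):
  i = 0 (even): a_0 · C_{0} = -1 · 1 = -1
  i = 1 (odd): ∫ x^1 ρ_sc = 0 (vanishes)
  i = 2 (even): a_2 · C_{1} = 2 · 1 = 2
  i = 3 (odd): ∫ x^3 ρ_sc = 0 (vanishes)
  i = 4 (even): a_4 · C_{2} = 3 · 2 = 6

Summing the contributions: ∫_{−2}^{2} p(x) ρ_sc(x) dx = (-1) + 2 + 6 = 7.


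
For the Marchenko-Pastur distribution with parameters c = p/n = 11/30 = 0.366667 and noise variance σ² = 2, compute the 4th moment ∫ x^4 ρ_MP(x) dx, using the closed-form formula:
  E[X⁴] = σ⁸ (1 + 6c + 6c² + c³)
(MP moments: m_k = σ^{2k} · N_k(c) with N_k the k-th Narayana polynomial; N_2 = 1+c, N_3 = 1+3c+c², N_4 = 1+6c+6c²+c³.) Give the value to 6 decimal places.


E[X⁴] = σ⁸ (1 + 6c + 6c² + c³) (fourth MP moment). With σ² = 2 (so σ⁸ = 16) and c = 11/30 = 0.366667: E[X⁴] = 16 · (1 + 6·0.366667 + 6·(0.366667)² + (0.366667)³) = 16 · 4.055963.

So E[X^4] = 64.895407.


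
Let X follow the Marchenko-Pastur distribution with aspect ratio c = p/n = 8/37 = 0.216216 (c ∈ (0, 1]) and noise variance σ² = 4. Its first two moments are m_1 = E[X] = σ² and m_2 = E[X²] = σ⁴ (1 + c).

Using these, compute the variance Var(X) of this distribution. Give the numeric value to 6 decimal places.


m_1 = E[X] = σ² = 4, so m_1² = 16.
m_2 = E[X²] = σ⁴ (1 + c) = 16 · (1 + 0.216216) = 16 · 1.216216 = 19.459459.
(Note m_2 − m_1² simplifies to c · σ⁴ = 0.216216 · 16.)

Var(X) = m_2 − m_1² = 19.459459 − 16 = 3.459459.


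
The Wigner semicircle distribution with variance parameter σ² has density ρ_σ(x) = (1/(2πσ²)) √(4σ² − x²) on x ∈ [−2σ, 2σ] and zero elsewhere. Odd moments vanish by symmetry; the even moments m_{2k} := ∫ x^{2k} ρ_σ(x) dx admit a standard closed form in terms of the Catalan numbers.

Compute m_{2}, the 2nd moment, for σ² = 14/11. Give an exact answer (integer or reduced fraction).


By the scaled semicircle moment identity, m_{2k} = σ^{2k} · C_k with k = 1.
C_1 = (1/(k+1)) · C(2k, k) = (1/2) · C(2, 1) = (1/2) · 2 = 1.
σ^{2k} = (σ²)^k = (14/11)^1 = 14/11.

Therefore m_{2} = σ^{2} · C_1 = (14/11) · 1 = 14/11.


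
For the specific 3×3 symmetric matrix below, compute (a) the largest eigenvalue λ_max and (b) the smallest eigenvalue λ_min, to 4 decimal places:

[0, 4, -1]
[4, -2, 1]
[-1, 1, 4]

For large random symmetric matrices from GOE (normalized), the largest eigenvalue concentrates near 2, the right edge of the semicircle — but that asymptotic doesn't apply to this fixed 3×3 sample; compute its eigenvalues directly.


Since M is real symmetric, all three eigenvalues are real; they are the roots of det(λI − M) = λ³ − (tr M) λ² + s λ − det M, where s is the sum of the principal 2×2 minors.
tr M = 0 + (-2) + 4 = 2.
s = (0·(-2) − 4²) + (0·4 − (-1)²) + ((-2)·4 − 1²) = -16 + (-1) + (-9) = -26.
det M (expand along row 1) = 0·(-9) − 4·17 + (-1)·2 = -70.
Characteristic polynomial: λ³ − 2λ² − 26λ + 70 = 0.
Substitute λ = y + (tr M)/3 = y + 0.666667 to remove the quadratic term: y³ + p·y + q = 0 with p = s − (tr M)²/3 = -27.333333 and q = −2(tr M)³/27 + (tr M)·s/3 − det M = 52.074074.
Three real roots ⇒ use the trigonometric (Viète) form: r = 2√(−p/3) = 6.036923, φ = arccos(3q/(p·r)) = arccos(-0.946748) = 2.813778 rad.
y_k = r·cos(φ/3 − 2πk/3) for k = 0, 1, 2 gives y = 3.570608, 2.430310, -6.000918.
λ_k = y_k + 0.666667 gives λ = 4.2373, 3.0970, -5.3343 (check: the sum is 2.0000 = tr M).

Hence λ_max = 4.2373 and λ_min = -5.3343.


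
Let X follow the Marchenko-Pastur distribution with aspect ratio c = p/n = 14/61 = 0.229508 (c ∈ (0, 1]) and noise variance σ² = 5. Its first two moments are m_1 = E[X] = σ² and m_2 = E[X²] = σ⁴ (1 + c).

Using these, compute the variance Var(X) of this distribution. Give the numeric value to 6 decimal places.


m_1 = E[X] = σ² = 5, so m_1² = 25.
m_2 = E[X²] = σ⁴ (1 + c) = 25 · (1 + 0.229508) = 25 · 1.229508 = 30.737705.
(Note m_2 − m_1² simplifies to c · σ⁴ = 0.229508 · 25.)

Var(X) = m_2 − m_1² = 30.737705 − 25 = 5.737705.


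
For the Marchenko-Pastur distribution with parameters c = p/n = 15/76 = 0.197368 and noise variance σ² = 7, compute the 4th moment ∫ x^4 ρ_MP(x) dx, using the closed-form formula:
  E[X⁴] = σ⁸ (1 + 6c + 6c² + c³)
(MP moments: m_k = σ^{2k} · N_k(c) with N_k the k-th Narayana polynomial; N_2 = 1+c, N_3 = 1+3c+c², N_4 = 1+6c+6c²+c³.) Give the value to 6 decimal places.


E[X⁴] = σ⁸ (1 + 6c + 6c² + c³) (fourth MP moment). With σ² = 7 (so σ⁸ = 2401) and c = 15/76 = 0.197368: E[X⁴] = 2401 · (1 + 6·0.197368 + 6·(0.197368)² + (0.197368)³) = 2401 · 2.425625.

So E[X^4] = 5823.924750.
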